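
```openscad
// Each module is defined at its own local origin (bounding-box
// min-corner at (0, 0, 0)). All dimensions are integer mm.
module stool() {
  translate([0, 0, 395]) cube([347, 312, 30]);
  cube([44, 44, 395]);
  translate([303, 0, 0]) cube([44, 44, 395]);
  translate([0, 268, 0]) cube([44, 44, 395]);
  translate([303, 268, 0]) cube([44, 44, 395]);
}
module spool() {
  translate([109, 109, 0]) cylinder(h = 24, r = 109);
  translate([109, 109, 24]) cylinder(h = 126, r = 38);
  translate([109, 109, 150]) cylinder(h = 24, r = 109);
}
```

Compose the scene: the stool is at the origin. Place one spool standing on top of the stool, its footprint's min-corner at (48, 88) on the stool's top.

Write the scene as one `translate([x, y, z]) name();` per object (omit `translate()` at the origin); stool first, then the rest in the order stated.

stool();
translate([48, 88, 425]) spool();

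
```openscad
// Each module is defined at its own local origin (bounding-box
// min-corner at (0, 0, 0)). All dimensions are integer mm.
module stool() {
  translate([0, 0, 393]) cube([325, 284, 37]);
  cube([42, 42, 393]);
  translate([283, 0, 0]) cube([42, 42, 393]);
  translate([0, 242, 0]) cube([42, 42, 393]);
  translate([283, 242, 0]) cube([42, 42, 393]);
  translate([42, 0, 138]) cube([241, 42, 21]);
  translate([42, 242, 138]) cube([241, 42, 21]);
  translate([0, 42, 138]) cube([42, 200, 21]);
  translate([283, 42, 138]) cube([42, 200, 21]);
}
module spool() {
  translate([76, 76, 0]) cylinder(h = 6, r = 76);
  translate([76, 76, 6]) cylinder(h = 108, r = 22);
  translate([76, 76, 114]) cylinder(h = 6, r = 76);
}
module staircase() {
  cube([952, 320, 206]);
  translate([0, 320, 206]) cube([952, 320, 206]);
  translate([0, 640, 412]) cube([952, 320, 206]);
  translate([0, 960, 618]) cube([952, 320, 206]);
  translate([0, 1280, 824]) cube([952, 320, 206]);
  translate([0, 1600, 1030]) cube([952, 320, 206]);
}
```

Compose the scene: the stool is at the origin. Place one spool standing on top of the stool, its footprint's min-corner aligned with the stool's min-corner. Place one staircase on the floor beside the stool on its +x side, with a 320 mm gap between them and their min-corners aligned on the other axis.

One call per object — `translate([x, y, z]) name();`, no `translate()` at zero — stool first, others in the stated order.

stool();
translate([0, 0, 430]) spool();
translate([645, 0, 0]) staircase();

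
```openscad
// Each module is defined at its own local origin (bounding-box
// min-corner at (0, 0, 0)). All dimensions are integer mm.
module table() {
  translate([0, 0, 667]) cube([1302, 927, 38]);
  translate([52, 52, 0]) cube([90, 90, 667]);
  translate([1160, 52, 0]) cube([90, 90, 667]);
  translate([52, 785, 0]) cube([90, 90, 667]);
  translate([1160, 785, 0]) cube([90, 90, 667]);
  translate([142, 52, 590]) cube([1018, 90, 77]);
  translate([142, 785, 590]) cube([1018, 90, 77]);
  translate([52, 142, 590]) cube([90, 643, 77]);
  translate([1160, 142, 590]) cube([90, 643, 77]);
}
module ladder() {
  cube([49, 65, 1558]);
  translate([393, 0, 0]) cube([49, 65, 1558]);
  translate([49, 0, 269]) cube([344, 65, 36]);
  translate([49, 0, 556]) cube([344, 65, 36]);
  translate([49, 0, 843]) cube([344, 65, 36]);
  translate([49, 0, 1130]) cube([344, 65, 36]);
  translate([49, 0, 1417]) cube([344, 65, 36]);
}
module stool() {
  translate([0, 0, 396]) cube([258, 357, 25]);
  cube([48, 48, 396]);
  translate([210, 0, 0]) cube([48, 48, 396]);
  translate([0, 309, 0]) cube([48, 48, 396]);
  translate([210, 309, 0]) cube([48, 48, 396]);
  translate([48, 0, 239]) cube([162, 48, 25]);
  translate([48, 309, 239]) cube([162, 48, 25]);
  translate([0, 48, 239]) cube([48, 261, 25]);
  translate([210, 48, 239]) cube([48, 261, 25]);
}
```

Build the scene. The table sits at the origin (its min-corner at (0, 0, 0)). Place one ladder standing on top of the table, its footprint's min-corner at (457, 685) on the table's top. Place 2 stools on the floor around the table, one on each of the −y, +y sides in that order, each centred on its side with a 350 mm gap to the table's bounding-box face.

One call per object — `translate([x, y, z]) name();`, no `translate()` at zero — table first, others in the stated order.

table();
translate([457, 685, 705]) ladder();
translate([522, -707, 0]) stool();
translate([522, 1277, 0]) stool();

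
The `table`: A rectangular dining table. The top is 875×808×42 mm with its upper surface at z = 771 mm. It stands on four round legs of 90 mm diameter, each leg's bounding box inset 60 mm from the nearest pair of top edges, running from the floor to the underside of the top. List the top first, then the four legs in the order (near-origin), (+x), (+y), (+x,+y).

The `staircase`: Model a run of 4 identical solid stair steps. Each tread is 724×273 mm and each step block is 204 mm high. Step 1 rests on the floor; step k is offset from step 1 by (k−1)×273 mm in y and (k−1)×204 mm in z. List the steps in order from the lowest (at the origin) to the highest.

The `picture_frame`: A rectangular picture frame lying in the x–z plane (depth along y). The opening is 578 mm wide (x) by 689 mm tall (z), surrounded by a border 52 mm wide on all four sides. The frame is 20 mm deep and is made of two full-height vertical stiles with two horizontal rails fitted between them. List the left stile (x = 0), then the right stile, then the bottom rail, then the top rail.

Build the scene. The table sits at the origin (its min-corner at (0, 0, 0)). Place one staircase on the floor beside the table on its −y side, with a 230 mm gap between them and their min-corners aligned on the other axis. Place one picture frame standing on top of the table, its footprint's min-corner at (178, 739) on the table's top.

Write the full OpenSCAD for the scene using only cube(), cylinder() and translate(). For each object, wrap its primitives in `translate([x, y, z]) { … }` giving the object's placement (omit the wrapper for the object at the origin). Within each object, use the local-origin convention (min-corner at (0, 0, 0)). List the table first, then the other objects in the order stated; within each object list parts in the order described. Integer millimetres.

translate([0, 0, 729]) cube([875, 808, 42]);
translate([105, 105, 0]) cylinder(h = 729, r = 45);
translate([770, 105, 0]) cylinder(h = 729, r = 45);
translate([105, 703, 0]) cylinder(h = 729, r = 45);
translate([770, 703, 0]) cylinder(h = 729, r = 45);
translate([0, -1322, 0]) {
  cube([724, 273, 204]);
  translate([0, 273, 204]) cube([724, 273, 204]);
  translate([0, 546, 408]) cube([724, 273, 204]);
  translate([0, 819, 612]) cube([724, 273, 204]);
}
translate([178, 739, 771]) {
  cube([52, 20, 793]);
  translate([630, 0, 0]) cube([52, 20, 793]);
  translate([52, 0, 0]) cube([578, 20, 52]);
  translate([52, 0, 741]) cube([578, 20, 52]);
}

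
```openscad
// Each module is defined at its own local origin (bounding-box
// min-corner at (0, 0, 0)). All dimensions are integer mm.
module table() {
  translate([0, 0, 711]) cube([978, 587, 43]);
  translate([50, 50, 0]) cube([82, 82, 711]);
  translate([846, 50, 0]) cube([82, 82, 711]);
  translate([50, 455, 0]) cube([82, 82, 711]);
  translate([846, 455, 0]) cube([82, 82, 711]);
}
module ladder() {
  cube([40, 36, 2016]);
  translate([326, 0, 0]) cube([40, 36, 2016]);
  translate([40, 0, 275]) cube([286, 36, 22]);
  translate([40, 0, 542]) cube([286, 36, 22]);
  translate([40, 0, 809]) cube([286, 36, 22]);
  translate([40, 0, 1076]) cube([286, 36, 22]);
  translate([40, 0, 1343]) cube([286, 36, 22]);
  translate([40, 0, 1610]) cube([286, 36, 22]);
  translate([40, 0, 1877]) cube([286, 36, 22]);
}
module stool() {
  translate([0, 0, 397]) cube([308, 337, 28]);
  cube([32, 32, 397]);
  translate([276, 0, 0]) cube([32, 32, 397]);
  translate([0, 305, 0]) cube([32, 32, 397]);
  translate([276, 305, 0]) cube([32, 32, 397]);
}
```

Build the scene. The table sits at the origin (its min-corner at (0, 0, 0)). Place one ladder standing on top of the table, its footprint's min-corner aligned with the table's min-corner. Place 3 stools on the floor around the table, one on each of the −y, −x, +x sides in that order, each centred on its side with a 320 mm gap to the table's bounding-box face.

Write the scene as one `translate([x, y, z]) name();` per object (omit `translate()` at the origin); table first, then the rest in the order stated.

table();
translate([0, 0, 754]) ladder();
translate([335, -657, 0]) stool();
translate([-628, 125, 0]) stool();
translate([1298, 125, 0]) stool();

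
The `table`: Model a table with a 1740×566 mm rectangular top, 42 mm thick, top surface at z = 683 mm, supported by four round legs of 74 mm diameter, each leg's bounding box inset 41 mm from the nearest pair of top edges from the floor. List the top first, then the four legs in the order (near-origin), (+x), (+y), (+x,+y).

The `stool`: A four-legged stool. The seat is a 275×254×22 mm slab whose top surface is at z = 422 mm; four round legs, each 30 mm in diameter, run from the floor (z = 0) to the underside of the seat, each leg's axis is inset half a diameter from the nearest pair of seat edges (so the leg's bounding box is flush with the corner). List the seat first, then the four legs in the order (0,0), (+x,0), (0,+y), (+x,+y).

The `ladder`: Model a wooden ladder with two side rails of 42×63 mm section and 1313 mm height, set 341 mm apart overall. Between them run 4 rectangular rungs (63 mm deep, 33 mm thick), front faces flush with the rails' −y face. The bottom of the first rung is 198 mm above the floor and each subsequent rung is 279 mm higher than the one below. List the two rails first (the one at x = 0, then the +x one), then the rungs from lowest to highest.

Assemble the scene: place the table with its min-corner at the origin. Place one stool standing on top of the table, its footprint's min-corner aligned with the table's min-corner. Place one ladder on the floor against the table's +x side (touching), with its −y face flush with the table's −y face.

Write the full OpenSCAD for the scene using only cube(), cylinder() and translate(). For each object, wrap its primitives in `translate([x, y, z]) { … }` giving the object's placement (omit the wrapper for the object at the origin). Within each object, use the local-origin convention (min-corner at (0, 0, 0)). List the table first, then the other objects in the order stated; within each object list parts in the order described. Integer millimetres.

translate([0, 0, 641]) cube([1740, 566, 42]);
translate([78, 78, 0]) cylinder(h = 641, r = 37);
translate([1662, 78, 0]) cylinder(h = 641, r = 37);
translate([78, 488, 0]) cylinder(h = 641, r = 37);
translate([1662, 488, 0]) cylinder(h = 641, r = 37);
translate([0, 0, 683]) {
  translate([0, 0, 400]) cube([275, 254, 22]);
  translate([15, 15, 0]) cylinder(h = 400, r = 15);
  translate([260, 15, 0]) cylinder(h = 400, r = 15);
  translate([15, 239, 0]) cylinder(h = 400, r = 15);
  translate([260, 239, 0]) cylinder(h = 400, r = 15);
}
translate([1740, 0, 0]) {
  cube([42, 63, 1313]);
  translate([299, 0, 0]) cube([42, 63, 1313]);
  translate([42, 0, 198]) cube([257, 63, 33]);
  translate([42, 0, 477]) cube([257, 63, 33]);
  translate([42, 0, 756]) cube([257, 63, 33]);
  translate([42, 0, 1035]) cube([257, 63, 33]);
}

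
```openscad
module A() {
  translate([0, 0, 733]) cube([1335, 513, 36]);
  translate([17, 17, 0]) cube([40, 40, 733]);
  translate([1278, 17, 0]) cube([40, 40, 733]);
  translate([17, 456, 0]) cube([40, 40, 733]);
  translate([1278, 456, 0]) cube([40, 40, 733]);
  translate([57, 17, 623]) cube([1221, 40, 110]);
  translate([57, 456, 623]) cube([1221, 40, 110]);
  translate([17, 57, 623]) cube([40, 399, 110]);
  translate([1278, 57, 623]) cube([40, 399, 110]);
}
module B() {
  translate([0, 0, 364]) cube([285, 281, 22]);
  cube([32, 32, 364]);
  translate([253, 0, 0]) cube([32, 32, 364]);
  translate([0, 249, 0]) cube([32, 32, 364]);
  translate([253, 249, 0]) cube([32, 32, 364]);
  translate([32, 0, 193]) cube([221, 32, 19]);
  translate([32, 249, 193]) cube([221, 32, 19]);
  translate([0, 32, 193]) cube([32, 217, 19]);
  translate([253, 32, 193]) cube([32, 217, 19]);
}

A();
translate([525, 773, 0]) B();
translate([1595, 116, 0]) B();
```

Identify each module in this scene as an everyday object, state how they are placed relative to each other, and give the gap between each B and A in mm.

Each stool's nearest face is 260 mm from the table's bounding box.

A is a table. B is a stool. Two stools sit around the table at the +y, +x sides. The gap between each stool and the table is 260 mm.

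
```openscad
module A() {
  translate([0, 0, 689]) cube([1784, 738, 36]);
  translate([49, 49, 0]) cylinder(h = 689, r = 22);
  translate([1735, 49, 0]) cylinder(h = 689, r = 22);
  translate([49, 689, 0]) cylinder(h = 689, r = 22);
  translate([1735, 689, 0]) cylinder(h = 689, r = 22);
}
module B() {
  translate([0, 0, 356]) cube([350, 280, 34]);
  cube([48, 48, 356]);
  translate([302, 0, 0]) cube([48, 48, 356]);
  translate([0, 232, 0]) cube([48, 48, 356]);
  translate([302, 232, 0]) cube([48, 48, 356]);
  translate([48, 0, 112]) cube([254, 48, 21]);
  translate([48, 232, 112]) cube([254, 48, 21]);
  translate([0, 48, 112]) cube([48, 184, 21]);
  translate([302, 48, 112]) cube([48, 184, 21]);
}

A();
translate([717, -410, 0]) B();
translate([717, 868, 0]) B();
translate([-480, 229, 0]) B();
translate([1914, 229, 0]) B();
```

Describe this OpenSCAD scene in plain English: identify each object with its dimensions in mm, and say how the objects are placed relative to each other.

A is a rectangular dining table. The top is 1784×738×36 mm with its upper surface at z = 725 mm. It stands on four round legs of 44 mm diameter, each leg's bounding box inset 27 mm from the nearest pair of top edges, running from the floor to the underside of the top.

B is a four-legged stool. The seat is 350×280 mm, 34 mm thick, top at z = 390 mm. It stands on four square legs, each 48×48 mm in cross-section, from z = 0 to the seat underside, each flush with a corner of the seat. Four stretchers, 48 mm wide and 21 mm tall, connect adjacent legs with their undersides at z = 112 mm, each running between the inner faces of the legs it joins and aligned with the legs' outer faces on the other axis.

Four stools sit around the table at the −y, +y, −x, +x sides.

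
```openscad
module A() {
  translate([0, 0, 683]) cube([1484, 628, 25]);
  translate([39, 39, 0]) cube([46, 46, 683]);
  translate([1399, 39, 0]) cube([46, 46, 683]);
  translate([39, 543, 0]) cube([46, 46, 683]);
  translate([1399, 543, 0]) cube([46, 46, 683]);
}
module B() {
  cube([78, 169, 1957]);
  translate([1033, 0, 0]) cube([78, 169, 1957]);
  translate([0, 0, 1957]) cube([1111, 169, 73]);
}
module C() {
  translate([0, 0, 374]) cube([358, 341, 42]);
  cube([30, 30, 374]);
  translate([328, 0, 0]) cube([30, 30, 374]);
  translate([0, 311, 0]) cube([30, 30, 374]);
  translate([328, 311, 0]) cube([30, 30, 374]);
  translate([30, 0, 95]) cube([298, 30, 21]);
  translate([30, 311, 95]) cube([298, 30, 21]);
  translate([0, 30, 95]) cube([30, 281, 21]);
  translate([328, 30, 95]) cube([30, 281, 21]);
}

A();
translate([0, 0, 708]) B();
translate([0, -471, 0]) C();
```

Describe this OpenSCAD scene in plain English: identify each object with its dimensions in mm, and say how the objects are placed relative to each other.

A is a rectangular dining table. The top is 1484×628×25 mm with its upper surface at z = 708 mm. It stands on four 46×46 mm square legs, each inset 39 mm from the nearest pair of top edges, running from the floor to the underside of the top.

B is a door frame. The clear opening is 955 mm wide and 1957 mm high. Two 78 mm wide jambs, 169 mm deep, stand either side of the opening from the floor to the top of the opening. A 73 mm thick head sits across the top of both jambs, spanning the full outside width of the frame.

C is a four-legged stool. The seat is 358×341 mm, 42 mm thick, top at z = 416 mm. It stands on four square legs, each 30×30 mm in cross-section, from z = 0 to the seat underside, each flush with a corner of the seat. Four stretchers, 30 mm wide and 21 mm tall, connect adjacent legs with their undersides at z = 95 mm, each running between the inner faces of the legs it joins and aligned with the legs' outer faces on the other axis.

The door frame is on top of the table. The stool is on the floor beside the table on its −y side.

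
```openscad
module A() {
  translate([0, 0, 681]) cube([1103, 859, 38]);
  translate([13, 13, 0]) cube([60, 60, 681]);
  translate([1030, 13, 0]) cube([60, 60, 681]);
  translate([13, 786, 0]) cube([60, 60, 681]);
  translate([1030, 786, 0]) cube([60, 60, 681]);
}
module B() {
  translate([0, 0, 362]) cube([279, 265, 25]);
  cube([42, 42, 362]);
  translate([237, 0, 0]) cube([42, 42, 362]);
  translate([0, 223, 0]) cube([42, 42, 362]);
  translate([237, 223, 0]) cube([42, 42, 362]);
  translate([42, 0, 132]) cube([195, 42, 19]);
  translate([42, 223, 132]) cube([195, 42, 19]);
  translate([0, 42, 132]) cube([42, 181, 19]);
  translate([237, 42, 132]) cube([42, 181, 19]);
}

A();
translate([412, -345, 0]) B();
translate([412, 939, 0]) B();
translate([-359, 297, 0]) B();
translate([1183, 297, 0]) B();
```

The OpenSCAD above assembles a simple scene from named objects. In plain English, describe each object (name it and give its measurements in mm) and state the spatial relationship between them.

A is a rectangular dining table. The top is 1103×859×38 mm with its upper surface at z = 719 mm. It stands on four 60×60 mm square legs, each inset 13 mm from the nearest pair of top edges, running from the floor to the underside of the top.

B is a four-legged stool. The seat is a 279×265×25 mm slab whose top surface is at z = 387 mm; four square legs, each 42×42 mm in cross-section, run from the floor (z = 0) to the underside of the seat, each flush with a corner of the seat. Four stretchers, 42 mm wide and 19 mm tall, connect adjacent legs with their undersides at z = 132 mm, each running between the inner faces of the legs it joins and aligned with the legs' outer faces on the other axis.

Four stools sit around the table at the −y, +y, −x, +x sides.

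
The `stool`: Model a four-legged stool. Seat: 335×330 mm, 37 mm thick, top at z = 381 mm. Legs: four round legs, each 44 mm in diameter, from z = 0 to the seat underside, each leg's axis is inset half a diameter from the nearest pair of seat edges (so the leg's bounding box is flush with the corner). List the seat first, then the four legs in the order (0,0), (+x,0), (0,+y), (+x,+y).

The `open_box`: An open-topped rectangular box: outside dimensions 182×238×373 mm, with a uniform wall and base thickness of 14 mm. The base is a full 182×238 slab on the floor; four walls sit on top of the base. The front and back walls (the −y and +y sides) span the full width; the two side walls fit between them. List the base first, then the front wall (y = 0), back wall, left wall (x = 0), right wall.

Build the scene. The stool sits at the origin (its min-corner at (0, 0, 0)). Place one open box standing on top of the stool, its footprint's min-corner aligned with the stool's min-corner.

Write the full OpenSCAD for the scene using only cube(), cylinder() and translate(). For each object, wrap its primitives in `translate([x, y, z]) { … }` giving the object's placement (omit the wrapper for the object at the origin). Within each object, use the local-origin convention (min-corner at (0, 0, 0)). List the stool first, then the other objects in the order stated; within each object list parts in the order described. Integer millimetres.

translate([0, 0, 344]) cube([335, 330, 37]);
translate([22, 22, 0]) cylinder(h = 344, r = 22);
translate([313, 22, 0]) cylinder(h = 344, r = 22);
translate([22, 308, 0]) cylinder(h = 344, r = 22);
translate([313, 308, 0]) cylinder(h = 344, r = 22);
translate([0, 0, 381]) {
  cube([182, 238, 14]);
  translate([0, 0, 14]) cube([182, 14, 359]);
  translate([0, 224, 14]) cube([182, 14, 359]);
  translate([0, 14, 14]) cube([14, 210, 359]);
  translate([168, 14, 14]) cube([14, 210, 359]);
}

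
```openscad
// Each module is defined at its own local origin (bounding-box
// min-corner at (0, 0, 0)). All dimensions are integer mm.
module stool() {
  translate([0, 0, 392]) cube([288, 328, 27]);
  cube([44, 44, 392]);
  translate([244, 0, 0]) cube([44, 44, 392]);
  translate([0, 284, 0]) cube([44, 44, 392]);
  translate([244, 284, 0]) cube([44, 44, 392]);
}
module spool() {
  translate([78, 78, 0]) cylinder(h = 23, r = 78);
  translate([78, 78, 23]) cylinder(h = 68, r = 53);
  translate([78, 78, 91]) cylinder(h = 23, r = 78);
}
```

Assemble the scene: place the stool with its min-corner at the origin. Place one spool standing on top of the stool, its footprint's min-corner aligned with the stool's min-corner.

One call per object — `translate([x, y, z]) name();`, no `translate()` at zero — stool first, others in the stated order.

stool();
translate([0, 0, 419]) spool();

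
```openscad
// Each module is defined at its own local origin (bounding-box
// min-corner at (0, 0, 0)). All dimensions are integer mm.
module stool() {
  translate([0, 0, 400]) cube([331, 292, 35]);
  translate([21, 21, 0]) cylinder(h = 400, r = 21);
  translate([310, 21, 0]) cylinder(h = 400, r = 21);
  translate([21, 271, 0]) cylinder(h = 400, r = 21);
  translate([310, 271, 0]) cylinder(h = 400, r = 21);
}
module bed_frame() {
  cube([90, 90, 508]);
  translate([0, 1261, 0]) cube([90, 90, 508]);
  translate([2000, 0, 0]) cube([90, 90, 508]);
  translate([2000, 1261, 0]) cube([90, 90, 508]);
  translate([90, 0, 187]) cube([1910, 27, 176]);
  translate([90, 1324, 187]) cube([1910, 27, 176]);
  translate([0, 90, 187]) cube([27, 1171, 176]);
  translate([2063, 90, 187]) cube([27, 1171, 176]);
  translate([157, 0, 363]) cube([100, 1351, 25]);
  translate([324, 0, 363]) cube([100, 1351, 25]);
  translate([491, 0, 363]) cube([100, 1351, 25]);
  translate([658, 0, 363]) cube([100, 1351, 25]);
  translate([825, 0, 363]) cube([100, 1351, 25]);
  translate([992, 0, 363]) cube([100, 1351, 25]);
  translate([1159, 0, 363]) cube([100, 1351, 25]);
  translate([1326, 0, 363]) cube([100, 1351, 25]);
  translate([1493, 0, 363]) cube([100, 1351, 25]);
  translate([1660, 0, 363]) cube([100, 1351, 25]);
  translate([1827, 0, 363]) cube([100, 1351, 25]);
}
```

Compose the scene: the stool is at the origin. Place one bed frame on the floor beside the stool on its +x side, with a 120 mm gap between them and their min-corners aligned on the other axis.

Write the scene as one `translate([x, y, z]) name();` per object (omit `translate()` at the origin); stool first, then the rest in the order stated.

stool();
translate([451, 0, 0]) bed_frame();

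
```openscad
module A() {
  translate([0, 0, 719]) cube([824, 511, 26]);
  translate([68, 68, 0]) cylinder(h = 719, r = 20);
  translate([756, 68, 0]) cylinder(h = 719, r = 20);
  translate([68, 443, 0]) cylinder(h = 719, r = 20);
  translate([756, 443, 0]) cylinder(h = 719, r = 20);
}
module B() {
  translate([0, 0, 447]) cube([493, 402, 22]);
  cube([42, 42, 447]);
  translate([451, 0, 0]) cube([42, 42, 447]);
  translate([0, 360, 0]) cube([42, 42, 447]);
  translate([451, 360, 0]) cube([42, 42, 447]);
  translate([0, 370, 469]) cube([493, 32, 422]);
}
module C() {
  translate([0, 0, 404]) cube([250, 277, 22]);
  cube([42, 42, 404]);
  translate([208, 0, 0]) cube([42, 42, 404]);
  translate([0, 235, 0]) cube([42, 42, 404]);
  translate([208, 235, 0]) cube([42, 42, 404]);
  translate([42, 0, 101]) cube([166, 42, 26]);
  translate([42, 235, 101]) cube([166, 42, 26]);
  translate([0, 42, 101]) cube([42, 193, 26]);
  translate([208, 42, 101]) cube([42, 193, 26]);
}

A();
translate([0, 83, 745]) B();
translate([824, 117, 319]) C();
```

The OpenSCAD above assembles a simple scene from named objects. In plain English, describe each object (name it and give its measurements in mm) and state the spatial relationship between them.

A is a table with a 824×511 mm rectangular top, 26 mm thick, top surface at z = 745 mm, supported by four round legs of 40 mm diameter, each leg's bounding box inset 48 mm from the nearest pair of top edges, running from the floor.

B is a chair: 493×402 mm seat, 22 mm thick, top at z = 469 mm, on four 42 mm square corner legs flush with the seat edges. A 32 mm thick backrest slab spans the full seat width, extending 422 mm above the seat top, its back face flush with the seat's +y edge.

C is a simple wooden stool: a rectangular seat 250 mm (x) by 277 mm (y), 22 mm thick, top face at z = 426 mm, on four square legs, each 42×42 mm in cross-section. The legs rest on z = 0, each flush with a corner of the seat. Four stretchers, 42 mm wide and 26 mm tall, connect adjacent legs with their undersides at z = 101 mm, each running between the inner faces of the legs it joins and aligned with the legs' outer faces on the other axis.

The chair is on top of the table. The stool is beside the table with their tops flush at z = 745.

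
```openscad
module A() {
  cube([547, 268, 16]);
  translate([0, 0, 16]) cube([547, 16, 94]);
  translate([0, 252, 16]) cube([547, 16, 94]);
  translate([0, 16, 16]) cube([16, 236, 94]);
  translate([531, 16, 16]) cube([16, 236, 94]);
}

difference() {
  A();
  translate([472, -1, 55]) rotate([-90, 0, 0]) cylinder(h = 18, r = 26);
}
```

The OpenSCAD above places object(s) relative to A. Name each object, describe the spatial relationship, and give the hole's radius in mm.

A is an open box. The open box has a circular hole through its front wall. The hole's radius is 26 mm.

The subtracted cylinder has r = 26 mm.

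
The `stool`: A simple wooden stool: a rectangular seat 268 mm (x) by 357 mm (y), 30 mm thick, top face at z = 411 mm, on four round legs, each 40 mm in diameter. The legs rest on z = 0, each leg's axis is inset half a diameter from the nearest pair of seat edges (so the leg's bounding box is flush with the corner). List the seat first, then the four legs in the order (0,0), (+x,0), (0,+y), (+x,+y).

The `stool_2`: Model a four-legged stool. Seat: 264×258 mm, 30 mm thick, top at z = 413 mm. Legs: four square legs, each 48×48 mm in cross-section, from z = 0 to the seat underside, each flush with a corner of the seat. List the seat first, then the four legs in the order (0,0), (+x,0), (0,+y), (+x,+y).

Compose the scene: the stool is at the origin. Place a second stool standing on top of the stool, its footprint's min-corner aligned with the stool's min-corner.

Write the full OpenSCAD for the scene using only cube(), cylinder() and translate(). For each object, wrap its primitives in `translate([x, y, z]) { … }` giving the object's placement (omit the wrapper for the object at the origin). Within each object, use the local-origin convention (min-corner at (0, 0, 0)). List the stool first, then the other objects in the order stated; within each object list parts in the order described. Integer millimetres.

translate([0, 0, 381]) cube([268, 357, 30]);
translate([20, 20, 0]) cylinder(h = 381, r = 20);
translate([248, 20, 0]) cylinder(h = 381, r = 20);
translate([20, 337, 0]) cylinder(h = 381, r = 20);
translate([248, 337, 0]) cylinder(h = 381, r = 20);
translate([0, 0, 411]) {
  translate([0, 0, 383]) cube([264, 258, 30]);
  cube([48, 48, 383]);
  translate([216, 0, 0]) cube([48, 48, 383]);
  translate([0, 210, 0]) cube([48, 48, 383]);
  translate([216, 210, 0]) cube([48, 48, 383]);
}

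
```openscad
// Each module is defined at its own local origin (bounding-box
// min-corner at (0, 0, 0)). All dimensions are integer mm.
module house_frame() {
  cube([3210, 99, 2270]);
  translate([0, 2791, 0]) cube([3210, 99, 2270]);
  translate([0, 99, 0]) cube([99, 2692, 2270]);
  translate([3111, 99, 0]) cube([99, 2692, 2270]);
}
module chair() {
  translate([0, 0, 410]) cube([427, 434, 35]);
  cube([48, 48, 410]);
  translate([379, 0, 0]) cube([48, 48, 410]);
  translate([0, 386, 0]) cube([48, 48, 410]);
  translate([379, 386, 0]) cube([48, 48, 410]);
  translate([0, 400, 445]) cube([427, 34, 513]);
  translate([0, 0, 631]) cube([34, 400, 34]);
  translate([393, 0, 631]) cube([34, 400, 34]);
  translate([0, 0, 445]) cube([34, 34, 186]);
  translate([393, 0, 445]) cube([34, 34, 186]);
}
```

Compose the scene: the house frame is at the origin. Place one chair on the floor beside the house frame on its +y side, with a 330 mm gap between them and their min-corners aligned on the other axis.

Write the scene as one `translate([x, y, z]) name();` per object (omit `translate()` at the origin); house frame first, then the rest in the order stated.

house_frame();
translate([0, 3220, 0]) chair();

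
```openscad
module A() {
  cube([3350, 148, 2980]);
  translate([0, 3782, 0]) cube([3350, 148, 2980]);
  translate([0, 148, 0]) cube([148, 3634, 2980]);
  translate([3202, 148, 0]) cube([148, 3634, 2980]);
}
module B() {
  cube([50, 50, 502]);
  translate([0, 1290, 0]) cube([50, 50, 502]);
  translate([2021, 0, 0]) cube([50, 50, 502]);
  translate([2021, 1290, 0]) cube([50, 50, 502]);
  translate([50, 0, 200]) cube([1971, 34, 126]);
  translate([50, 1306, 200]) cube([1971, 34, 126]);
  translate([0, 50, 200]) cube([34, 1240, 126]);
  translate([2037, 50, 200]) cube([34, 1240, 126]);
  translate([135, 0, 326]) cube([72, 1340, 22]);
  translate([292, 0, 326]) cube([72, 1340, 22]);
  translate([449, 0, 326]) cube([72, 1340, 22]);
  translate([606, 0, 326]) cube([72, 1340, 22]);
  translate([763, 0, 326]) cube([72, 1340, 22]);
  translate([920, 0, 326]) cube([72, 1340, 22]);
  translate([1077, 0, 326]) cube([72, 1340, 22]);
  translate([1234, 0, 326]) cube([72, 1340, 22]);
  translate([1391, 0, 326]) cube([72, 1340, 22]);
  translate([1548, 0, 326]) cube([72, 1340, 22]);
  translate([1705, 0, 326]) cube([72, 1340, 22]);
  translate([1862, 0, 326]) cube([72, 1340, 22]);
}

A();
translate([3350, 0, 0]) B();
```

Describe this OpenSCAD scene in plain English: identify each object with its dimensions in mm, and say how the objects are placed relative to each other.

A is a box-shaped house frame (walls only): outside footprint 3350×3930 mm, wall height 2980 mm, wall thickness 148 mm. The two y-facing walls run the full x-width; the two x-facing walls fit between the inner faces of the y-facing walls.

B is a bed frame 2071 mm long (x) by 1340 mm wide (y). Four 50×50 mm corner posts, 502 mm tall, at the corners of the footprint. Four rails of 34 mm thickness and 126 mm height run between adjacent posts with their undersides at z = 200 mm, their outer faces flush with the outside of the frame (the two x-running rails run between the posts' inner faces; the two y-running rails run between the posts' inner faces). 12 slats, each 72 mm wide (x) and 22 mm thick, lie across the top of the two x-running rails, running the full 1340 mm width of the frame in y; the slats are evenly spaced along x between the inner faces of the end posts with equal gaps (rounded down to the nearest mm) at the −x end and between each pair — any rounding remainder accumulates at the +x end.

The bed frame is against the house frame's +x side, with their −y faces flush.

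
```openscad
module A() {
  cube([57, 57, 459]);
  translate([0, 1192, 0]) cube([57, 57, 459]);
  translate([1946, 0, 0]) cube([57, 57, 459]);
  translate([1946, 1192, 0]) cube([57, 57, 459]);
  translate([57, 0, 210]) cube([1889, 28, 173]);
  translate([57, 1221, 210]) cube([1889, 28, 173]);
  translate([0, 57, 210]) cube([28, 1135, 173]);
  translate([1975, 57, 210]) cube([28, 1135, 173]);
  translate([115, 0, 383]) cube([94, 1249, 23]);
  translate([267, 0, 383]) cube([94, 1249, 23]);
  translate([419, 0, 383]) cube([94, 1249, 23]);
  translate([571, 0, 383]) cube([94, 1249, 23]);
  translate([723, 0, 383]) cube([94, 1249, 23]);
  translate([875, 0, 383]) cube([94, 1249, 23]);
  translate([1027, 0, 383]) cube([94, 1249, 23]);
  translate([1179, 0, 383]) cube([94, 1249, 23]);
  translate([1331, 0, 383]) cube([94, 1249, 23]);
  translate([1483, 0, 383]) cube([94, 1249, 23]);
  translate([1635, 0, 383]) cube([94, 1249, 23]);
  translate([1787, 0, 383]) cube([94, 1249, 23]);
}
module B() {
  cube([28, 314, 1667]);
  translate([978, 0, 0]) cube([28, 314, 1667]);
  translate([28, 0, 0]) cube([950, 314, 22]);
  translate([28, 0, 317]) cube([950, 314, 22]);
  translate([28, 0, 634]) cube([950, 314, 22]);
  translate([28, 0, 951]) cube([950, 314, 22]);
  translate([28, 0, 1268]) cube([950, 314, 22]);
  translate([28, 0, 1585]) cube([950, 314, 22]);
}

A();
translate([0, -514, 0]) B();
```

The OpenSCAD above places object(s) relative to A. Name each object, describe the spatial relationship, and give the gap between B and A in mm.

The bookshelf's nearest face is 200 mm from the bed frame's −y face.

A is a bed frame. B is a bookshelf. The bookshelf is on the floor beside the bed frame on its −y side. The gap between the bookshelf and the bed frame is 200 mm.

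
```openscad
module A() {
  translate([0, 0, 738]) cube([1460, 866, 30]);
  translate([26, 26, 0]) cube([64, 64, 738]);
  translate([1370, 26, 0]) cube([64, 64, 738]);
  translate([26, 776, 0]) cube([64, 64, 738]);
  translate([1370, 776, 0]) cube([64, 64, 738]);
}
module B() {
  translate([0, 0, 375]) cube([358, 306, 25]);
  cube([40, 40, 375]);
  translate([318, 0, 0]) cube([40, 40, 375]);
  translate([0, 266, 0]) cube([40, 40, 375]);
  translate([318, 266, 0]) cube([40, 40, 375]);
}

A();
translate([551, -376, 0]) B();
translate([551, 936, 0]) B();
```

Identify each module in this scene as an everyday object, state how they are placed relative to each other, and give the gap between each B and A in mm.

Each stool's nearest face is 70 mm from the table's bounding box.

A is a table. B is a stool. Two stools sit around the table at the −y, +y sides. The gap between each stool and the table is 70 mm.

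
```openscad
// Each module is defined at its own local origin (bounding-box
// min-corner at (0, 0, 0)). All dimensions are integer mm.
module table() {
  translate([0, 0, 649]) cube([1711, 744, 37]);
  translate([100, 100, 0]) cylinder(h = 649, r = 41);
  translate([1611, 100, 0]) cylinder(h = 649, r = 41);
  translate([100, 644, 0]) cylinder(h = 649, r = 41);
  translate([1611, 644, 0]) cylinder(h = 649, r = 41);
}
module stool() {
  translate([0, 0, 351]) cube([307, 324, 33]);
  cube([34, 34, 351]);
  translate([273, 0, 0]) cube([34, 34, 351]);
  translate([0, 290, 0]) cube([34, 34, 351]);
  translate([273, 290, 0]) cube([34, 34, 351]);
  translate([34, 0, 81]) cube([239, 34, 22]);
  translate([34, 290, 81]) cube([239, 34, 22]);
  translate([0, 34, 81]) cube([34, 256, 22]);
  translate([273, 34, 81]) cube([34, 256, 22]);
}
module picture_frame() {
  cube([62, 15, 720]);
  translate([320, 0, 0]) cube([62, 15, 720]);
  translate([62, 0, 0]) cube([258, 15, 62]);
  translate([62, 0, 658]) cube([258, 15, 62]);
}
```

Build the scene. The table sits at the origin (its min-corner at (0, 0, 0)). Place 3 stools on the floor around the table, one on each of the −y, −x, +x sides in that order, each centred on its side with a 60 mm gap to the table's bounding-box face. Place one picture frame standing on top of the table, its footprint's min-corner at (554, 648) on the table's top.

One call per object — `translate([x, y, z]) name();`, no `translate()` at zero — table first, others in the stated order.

table();
translate([702, -384, 0]) stool();
translate([-367, 210, 0]) stool();
translate([1771, 210, 0]) stool();
translate([554, 648, 686]) picture_frame();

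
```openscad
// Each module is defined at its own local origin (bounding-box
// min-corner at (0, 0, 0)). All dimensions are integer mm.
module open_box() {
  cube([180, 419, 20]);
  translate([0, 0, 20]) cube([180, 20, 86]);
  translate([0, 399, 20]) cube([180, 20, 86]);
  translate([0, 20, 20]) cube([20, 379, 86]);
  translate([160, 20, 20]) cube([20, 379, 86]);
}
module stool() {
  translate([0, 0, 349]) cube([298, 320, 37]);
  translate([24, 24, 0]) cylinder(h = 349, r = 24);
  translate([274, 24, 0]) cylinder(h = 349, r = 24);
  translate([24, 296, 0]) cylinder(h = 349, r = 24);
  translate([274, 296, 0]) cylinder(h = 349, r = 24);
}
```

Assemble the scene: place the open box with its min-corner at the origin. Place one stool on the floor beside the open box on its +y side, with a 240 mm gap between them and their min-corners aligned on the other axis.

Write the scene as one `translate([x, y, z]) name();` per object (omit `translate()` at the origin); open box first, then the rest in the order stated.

open_box();
translate([0, 659, 0]) stool();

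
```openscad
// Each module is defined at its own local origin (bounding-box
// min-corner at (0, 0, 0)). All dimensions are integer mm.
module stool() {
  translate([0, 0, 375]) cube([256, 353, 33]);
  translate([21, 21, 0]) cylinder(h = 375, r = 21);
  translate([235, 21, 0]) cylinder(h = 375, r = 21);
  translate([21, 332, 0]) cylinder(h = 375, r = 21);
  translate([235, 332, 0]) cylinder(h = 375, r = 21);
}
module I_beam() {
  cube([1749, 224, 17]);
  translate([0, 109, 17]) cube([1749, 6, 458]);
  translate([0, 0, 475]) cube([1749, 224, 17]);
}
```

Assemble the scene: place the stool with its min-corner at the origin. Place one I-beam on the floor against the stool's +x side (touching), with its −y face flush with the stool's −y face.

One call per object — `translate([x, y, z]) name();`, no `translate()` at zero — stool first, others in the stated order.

stool();
translate([256, 0, 0]) I_beam();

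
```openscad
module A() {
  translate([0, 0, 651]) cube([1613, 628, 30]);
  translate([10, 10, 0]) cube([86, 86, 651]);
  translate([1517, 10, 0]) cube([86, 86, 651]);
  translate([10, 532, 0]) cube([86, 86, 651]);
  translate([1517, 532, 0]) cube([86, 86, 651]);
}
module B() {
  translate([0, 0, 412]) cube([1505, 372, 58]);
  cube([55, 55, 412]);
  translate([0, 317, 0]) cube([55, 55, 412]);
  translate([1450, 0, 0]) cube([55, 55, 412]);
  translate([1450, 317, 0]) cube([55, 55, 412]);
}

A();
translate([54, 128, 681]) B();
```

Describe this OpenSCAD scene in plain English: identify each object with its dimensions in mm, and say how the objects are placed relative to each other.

A is a table with a 1613×628 mm rectangular top, 30 mm thick, top surface at z = 681 mm, supported by four 86×86 mm square legs, each inset 10 mm from the nearest pair of top edges, running from the floor.

B is a bench: a 1505×372 mm seat slab, 58 mm thick, top at z = 470 mm, on four 55×55 mm square legs flush with the seat corners and standing on z = 0.

The bench is on top of the table, centred.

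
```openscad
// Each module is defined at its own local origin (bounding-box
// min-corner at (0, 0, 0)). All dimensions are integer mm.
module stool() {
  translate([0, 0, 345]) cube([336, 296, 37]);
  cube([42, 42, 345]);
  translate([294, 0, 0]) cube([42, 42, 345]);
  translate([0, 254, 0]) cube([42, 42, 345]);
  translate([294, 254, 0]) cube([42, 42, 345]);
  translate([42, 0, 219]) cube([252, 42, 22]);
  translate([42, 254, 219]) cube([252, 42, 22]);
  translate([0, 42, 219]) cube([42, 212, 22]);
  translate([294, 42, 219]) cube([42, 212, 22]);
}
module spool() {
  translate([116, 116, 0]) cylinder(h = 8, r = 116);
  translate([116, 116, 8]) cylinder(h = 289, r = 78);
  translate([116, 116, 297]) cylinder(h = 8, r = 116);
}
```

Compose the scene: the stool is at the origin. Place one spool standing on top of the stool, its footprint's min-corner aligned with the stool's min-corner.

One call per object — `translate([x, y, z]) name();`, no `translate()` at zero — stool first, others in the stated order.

stool();
translate([0, 0, 382]) spool();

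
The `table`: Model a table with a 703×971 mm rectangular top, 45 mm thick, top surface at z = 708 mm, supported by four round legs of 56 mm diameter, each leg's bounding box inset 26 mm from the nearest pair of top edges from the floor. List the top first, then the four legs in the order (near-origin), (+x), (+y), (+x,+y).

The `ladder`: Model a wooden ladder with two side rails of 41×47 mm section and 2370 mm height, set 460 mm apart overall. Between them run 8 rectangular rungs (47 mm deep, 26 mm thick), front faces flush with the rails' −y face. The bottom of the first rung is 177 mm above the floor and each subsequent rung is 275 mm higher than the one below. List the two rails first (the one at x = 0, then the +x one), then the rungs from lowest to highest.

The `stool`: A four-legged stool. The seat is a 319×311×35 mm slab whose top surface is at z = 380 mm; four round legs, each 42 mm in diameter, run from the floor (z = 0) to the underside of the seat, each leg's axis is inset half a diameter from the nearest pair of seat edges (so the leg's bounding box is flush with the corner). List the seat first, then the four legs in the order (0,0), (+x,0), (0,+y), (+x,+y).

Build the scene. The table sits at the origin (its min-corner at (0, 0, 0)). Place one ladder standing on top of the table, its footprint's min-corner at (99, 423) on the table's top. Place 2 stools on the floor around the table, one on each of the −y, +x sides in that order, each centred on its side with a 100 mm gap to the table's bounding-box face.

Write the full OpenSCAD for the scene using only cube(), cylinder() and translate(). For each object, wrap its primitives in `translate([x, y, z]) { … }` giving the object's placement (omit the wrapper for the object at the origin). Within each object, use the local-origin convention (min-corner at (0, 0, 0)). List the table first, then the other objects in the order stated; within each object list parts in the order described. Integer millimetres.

translate([0, 0, 663]) cube([703, 971, 45]);
translate([54, 54, 0]) cylinder(h = 663, r = 28);
translate([649, 54, 0]) cylinder(h = 663, r = 28);
translate([54, 917, 0]) cylinder(h = 663, r = 28);
translate([649, 917, 0]) cylinder(h = 663, r = 28);
translate([99, 423, 708]) {
  cube([41, 47, 2370]);
  translate([419, 0, 0]) cube([41, 47, 2370]);
  translate([41, 0, 177]) cube([378, 47, 26]);
  translate([41, 0, 452]) cube([378, 47, 26]);
  translate([41, 0, 727]) cube([378, 47, 26]);
  translate([41, 0, 1002]) cube([378, 47, 26]);
  translate([41, 0, 1277]) cube([378, 47, 26]);
  translate([41, 0, 1552]) cube([378, 47, 26]);
  translate([41, 0, 1827]) cube([378, 47, 26]);
  translate([41, 0, 2102]) cube([378, 47, 26]);
}
translate([192, -411, 0]) {
  translate([0, 0, 345]) cube([319, 311, 35]);
  translate([21, 21, 0]) cylinder(h = 345, r = 21);
  translate([298, 21, 0]) cylinder(h = 345, r = 21);
  translate([21, 290, 0]) cylinder(h = 345, r = 21);
  translate([298, 290, 0]) cylinder(h = 345, r = 21);
}
translate([803, 330, 0]) {
  translate([0, 0, 345]) cube([319, 311, 35]);
  translate([21, 21, 0]) cylinder(h = 345, r = 21);
  translate([298, 21, 0]) cylinder(h = 345, r = 21);
  translate([21, 290, 0]) cylinder(h = 345, r = 21);
  translate([298, 290, 0]) cylinder(h = 345, r = 21);
}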